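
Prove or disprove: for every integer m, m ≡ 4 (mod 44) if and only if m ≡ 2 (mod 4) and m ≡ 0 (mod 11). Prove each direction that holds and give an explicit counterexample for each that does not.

(⟹) This fails: m = 4 gives 4 ≡ 4 (mod 44) but 4 ≡ 0 (mod 4), so the conjunction on the right does not hold.

(⟸) This fails: m = 22 satisfies both congruences on the right (22 ≡ 2 mod 4 and 22 ≡ 0 mod 11) yet 22 ≡ 22 (mod 44), not 4.

Neither direction holds.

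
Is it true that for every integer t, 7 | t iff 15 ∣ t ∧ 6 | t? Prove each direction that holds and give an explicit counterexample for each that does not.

(⟹) This fails: take t = 7. Certainly 7 ∣ 7, but 15 ∤ 7.

(⟸) This fails: take t = 30. Both 15 ∣ 30 and 6 ∣ 30, yet 30 is not a multiple of 7 (since 30 = 4·7 + 2), so 7 ∤ 30.

(⇒) fails and (⇐) fails.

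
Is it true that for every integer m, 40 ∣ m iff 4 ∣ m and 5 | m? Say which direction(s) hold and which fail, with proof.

(⇒) holds; (⇐) fails.

(⟹) If 40 ∣ m, write m = 40q. Since 40 = 10·4, m = 4·(10q), so 4 ∣ m; and since 40 = 8·5, m = 5·(8q), so 5 ∣ m.

(⟸) This fails: take m = 20. Both 4 ∣ 20 and 5 ∣ 20, yet 20 is not a multiple of 40 (since 20 = 0·40 + 20), so 40 ∤ 20.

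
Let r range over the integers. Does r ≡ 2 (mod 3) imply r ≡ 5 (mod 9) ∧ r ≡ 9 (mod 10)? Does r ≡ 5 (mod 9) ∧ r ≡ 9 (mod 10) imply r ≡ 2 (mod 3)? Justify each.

(⟹) This fails: r = 2 gives 2 ≡ 2 (mod 3) but 2 ≡ 2 (mod 9), so the conjunction on the right does not hold.

(⟸) Conversely, if r ≡ 5 (mod 9) and r ≡ 9 (mod 10), then by the Chinese remainder theorem r ≡ 59 (mod 90). Since 59 ≡ 2 (mod 3) and 3 ∣ 90, we get r ≡ 2 (mod 3).

(⇒) fails; (⇐) holds.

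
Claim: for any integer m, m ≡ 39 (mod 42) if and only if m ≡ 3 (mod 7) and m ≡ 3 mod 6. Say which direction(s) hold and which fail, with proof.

(⇒) fails and (⇐) fails.

(⟹) This fails: m = 39 gives 39 ≡ 39 (mod 42) but 39 ≡ 4 (mod 7), so the conjunction on the right does not hold.

(⟸) This fails: m = 3 satisfies both congruences on the right (3 ≡ 3 mod 7 and 3 ≡ 3 mod 6) yet 3 ≡ 3 (mod 42), not 39.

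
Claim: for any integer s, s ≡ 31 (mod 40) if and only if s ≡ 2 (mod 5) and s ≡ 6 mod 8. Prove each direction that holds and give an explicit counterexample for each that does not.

(→) This fails: s = 31 gives 31 ≡ 31 (mod 40) but 31 ≡ 1 (mod 5), so the conjunction on the right does not hold.

(←) This fails: s = 22 satisfies both congruences on the right (22 ≡ 2 mod 5 and 22 ≡ 6 mod 8) yet 22 ≡ 22 (mod 40), not 31.

Neither direction holds.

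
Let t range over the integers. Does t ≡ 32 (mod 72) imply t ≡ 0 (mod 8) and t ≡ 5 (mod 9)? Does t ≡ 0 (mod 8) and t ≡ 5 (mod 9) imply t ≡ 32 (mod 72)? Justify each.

The biconditional holds.

[⇒] Suppose t ≡ 32 (mod 72); write t = 72j + 32. Since 8 ∣ 72, reducing mod 8 gives t ≡ 32 ≡ 0 (mod 8); since 9 ∣ 72, reducing mod 9 gives t ≡ 32 ≡ 5 (mod 9).

[⇐] Conversely, if t ≡ 0 (mod 8) and t ≡ 5 (mod 9), then by the Chinese remainder theorem t ≡ 32 (mod 72). This is exactly t ≡ 32 (mod 72).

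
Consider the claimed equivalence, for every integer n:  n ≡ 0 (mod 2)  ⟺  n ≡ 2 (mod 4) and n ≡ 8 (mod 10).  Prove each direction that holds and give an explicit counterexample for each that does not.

[⇐] If n ≡ 2 (mod 4) and n ≡ 8 (mod 10), then by the Chinese remainder theorem n ≡ 18 (mod 20). Since 18 ≡ 0 (mod 2) and 2 ∣ 20, we get n ≡ 0 (mod 2).

[⇒] This fails: n = 0 gives 0 ≡ 0 (mod 2) but 0 ≡ 0 (mod 4), so the conjunction on the right does not hold.

Not equivalent: only (⇐) holds.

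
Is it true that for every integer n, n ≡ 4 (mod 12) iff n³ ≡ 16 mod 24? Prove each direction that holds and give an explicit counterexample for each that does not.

The forward direction holds; the converse fails.

[⇐] This fails: take n = 10. Then 10³ = 1000 ≡ 16 (mod 24), yet 10 ≡ 10 (mod 12), not 4.

[⇒] Suppose n ≡ 4 (mod 12). Working modulo 24, n ∈ {4, 16}; for each such r, r³ ≡ 16 (mod 24).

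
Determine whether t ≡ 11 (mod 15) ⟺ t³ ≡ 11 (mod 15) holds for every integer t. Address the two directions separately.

Both directions hold.

Forward direction. Suppose t ≡ 11 (mod 15). Write t = 15j + 11. Then (15j + 11)³ = 3375j³ + 7425j² + 5445j + 1331 = 15(225j³ + 495j² + 363j + 88) + 11, so t³ ≡ 11 (mod 15).

Converse. Suppose t³ ≡ 11 (mod 15). The only residue r in {0, …, 14} with r³ ≡ 11 (mod 15) is r = 11, so t ≡ 11 (mod 15).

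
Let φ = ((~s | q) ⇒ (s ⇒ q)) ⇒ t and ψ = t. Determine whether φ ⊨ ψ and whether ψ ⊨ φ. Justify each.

[⇒] Assume the antecedent. If s is true, the antecedent forces (s = T, t = T, q = F) or (s = T, t = T, q = T), and t holds there. If s is false, the antecedent forces (s = F, t = T, q = F) or (s = F, t = T, q = T), and t holds there. Either way t holds.

[⇐] Assume the antecedent. If s is true, the antecedent forces (s = T, t = T, q = F) or (s = T, t = T, q = T), and ((~s | q) ⇒ (s ⇒ q)) ⇒ t holds there. If s is false, the antecedent forces (s = F, t = T, q = F) or (s = F, t = T, q = T), and ((~s | q) ⇒ (s ⇒ q)) ⇒ t holds there. Either way ((~s | q) ⇒ (s ⇒ q)) ⇒ t holds.

Both directions hold; the statement is true.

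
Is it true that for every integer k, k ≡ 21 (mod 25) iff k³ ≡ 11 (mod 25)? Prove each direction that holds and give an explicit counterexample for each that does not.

Both directions hold; the statement is true.

[⇐] Suppose k³ ≡ 11 (mod 25). The only residue r in {0, …, 24} with r³ ≡ 11 (mod 25) is r = 21, so k ≡ 21 (mod 25).

[⇒] Suppose k ≡ 21 (mod 25). Write k = 25j + 21. Then (25j + 21)³ = 15625j³ + 39375j² + 33075j + 9261 = 25(625j³ + 1575j² + 1323j + 370) + 11, so k³ ≡ 11 (mod 25).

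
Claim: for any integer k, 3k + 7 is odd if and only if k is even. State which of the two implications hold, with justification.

Both implications hold.

(⇒) Suppose 3k + 7 is odd. Since 3 is odd, 3k and k have the same parity, so 3k + 7 ≡ k + 7 (mod 2). As 7 is odd, 3k + 7 is odd exactly when k is even. Thus k is even.

(⇐) Conversely, suppose k is even; write k = 2j. Then 3k + 7 = 3·(2j) + 7 = 2·3j + 7, which is odd.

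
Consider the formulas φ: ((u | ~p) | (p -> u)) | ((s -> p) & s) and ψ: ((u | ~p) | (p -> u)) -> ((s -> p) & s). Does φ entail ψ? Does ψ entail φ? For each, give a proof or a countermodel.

(⟹) This fails. Under s = F, p = F, u = F, the left side is true but the right side is false.

(⟸) This fails. Under s = F, p = T, u = F, the left side is false but the right side is true.

Neither direction holds.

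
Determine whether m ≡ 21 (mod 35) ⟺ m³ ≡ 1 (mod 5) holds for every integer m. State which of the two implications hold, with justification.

Only the forward direction holds.

Forward direction. Suppose m ≡ 21 (mod 35). Then m³ ≡ 21³ = 9261 (mod 35), and since 5 ∣ 35, also m³ ≡ 1 (mod 5).

Converse. This fails: take m = 1. Then 1³ = 1 ≡ 1 (mod 5), yet 1 ≡ 1 (mod 35), not 21.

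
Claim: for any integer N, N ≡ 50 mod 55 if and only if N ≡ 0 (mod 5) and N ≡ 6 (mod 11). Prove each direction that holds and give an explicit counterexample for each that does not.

Both implications hold.

(⇐) If N ≡ 0 (mod 5) and N ≡ 6 (mod 11), then by the Chinese remainder theorem N ≡ 50 (mod 55). This is exactly N ≡ 50 (mod 55).

(⇒) Suppose N ≡ 50 (mod 55); write N = 55j + 50. Since 5 ∣ 55, reducing mod 5 gives N ≡ 50 ≡ 0 (mod 5); since 11 ∣ 55, reducing mod 11 gives N ≡ 50 ≡ 6 (mod 11).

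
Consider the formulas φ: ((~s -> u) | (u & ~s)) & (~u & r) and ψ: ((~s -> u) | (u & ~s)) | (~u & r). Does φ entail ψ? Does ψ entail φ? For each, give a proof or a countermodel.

Not equivalent: only (⇒) holds.

(→) Assume the antecedent. If s is true, the consequent reduces to true regardless of the other variables. If s is false, the antecedent cannot hold. Either way the consequent holds.

(←) This fails. Under s = T, r = F, u = F, the left side is false but the right side is true.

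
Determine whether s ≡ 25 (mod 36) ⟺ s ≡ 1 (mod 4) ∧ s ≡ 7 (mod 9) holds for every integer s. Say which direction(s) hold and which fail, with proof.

Both implications hold.

(⇒) Suppose s ≡ 25 (mod 36); write s = 36j + 25. Since 4 ∣ 36, reducing mod 4 gives s ≡ 25 ≡ 1 (mod 4); since 9 ∣ 36, reducing mod 9 gives s ≡ 25 ≡ 7 (mod 9).

(⇐) Conversely, if s ≡ 1 (mod 4) and s ≡ 7 (mod 9), then by the Chinese remainder theorem s ≡ 25 (mod 36). This is exactly s ≡ 25 (mod 36).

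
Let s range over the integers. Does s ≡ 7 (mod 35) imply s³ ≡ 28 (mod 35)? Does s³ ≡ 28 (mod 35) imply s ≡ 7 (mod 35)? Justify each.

Both directions hold.

Converse. Suppose s³ ≡ 28 (mod 35). The only residue r in {0, …, 34} with r³ ≡ 28 (mod 35) is r = 7, so s ≡ 7 (mod 35).

Forward direction. Suppose s ≡ 7 (mod 35). Write s = 35j + 7. Then (35j + 7)³ = 42875j³ + 25725j² + 5145j + 343 = 35(1225j³ + 735j² + 147j + 9) + 28, so s³ ≡ 28 (mod 35).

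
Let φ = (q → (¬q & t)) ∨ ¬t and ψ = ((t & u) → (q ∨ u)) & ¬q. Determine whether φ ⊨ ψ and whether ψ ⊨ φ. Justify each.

(←) Assume the antecedent. If u is true, the antecedent forces (u = T, q = F, t = F) or (u = T, q = F, t = T), and (q → (¬q & t)) ∨ ¬t holds there. If u is false, the antecedent forces (u = F, q = F, t = F) or (u = F, q = F, t = T), and (q → (¬q & t)) ∨ ¬t holds there. Either way (q → (¬q & t)) ∨ ¬t holds.

(→) This fails. Under u = F, q = T, t = F, the left side is true but the right side is false.

Not equivalent: only (⇐) holds.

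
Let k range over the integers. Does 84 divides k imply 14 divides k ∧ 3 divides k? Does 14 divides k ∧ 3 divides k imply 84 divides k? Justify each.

Not equivalent: only (⇒) holds.

(⟹) If 84 ∣ k, write k = 84q. Since 84 = 6·14, k = 14·(6q), so 14 ∣ k; and since 84 = 28·3, k = 3·(28q), so 3 ∣ k.

(⟸) This fails: take k = 42. Both 14 ∣ 42 and 3 ∣ 42, yet 42 is not a multiple of 84 (since 42 = 0·84 + 42), so 84 ∤ 42.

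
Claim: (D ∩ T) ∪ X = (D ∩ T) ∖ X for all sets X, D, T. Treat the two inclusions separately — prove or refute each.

(⟹) This inclusion fails. Take X = {1}, D = ∅, T = ∅; then 1 ∈ (D ∩ T) ∪ X but 1 ∉ (D ∩ T) ∖ X.

(⟸) Let x ∈ (D ∩ T) ∖ X. Then x ∈ D ∩ T and x ∉ X, from which x ∈ (D ∩ T) ∪ X.

(⊆) fails; (⊇) holds.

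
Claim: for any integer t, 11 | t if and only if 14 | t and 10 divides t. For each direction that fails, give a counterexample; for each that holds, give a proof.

[⇒] This fails: take t = 11. Certainly 11 ∣ 11, but 14 ∤ 11.

[⇐] This fails: take t = 70. Both 14 ∣ 70 and 10 ∣ 70, yet 70 is not a multiple of 11 (since 70 = 6·11 + 4), so 11 ∤ 70.

Neither implication holds.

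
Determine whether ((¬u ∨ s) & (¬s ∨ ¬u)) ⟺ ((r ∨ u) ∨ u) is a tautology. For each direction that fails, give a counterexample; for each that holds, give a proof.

Neither implication holds.

(⟹) This fails. Under r = F, s = F, u = F, the left side is true but the right side is false.

(⟸) This fails. Under r = F, s = F, u = T, the left side is false but the right side is true.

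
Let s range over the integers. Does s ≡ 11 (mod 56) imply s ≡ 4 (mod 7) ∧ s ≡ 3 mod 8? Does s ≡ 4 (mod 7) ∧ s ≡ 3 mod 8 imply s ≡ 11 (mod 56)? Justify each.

(⇒) Suppose s ≡ 11 (mod 56); write s = 56j + 11. Since 7 ∣ 56, reducing mod 7 gives s ≡ 11 ≡ 4 (mod 7); since 8 ∣ 56, reducing mod 8 gives s ≡ 11 ≡ 3 (mod 8).

(⇐) Conversely, if s ≡ 4 (mod 7) and s ≡ 3 (mod 8), then by the Chinese remainder theorem s ≡ 11 (mod 56). This is exactly s ≡ 11 (mod 56).

Equivalent; both directions hold.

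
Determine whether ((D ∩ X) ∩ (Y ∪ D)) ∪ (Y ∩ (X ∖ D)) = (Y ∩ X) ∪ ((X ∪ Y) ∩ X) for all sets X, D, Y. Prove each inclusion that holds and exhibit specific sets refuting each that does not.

(⊆) holds; (⊇) fails.

(⟹) Let x ∈ ((D ∩ X) ∩ (Y ∪ D)) ∪ (Y ∩ (X ∖ D)). Then either x ∈ X ∩ D and x ∉ Y; or x ∈ X ∩ Y and x ∉ D; or x ∈ X ∩ D ∩ Y. In each case x ∈ (Y ∩ X) ∪ ((X ∪ Y) ∩ X), so ((D ∩ X) ∩ (Y ∪ D)) ∪ (Y ∩ (X ∖ D)) ⊆ (Y ∩ X) ∪ ((X ∪ Y) ∩ X).

(⟸) This inclusion fails. Take X = {1}, D = ∅, Y = ∅; then 1 ∈ (Y ∩ X) ∪ ((X ∪ Y) ∩ X) but 1 ∉ ((D ∩ X) ∩ (Y ∪ D)) ∪ (Y ∩ (X ∖ D)).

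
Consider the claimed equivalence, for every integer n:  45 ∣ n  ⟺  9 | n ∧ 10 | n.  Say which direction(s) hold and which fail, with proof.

[⇒] This fails: take n = 45. Certainly 45 ∣ 45, but 10 ∤ 45.

[⇐] Suppose 9 ∣ n and 10 ∣ n. Any common multiple of 9 and 10 is a multiple of their lcm; here gcd(9, 10) = 1, so lcm(9, 10) = 9·10 = 90, so 90 ∣ n. Since 45 ∣ 90, it follows that 45 ∣ n.

The forward direction fails; the converse holds.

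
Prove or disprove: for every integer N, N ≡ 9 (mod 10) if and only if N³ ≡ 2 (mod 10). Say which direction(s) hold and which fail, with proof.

Neither direction holds.

(⟹) This fails: take N = 9. Then 9 ≡ 9 (mod 10), but 9³ = 729 ≡ 9 (mod 10), not 2.

(⟸) This fails: take N = 8. Then 8³ = 512 ≡ 2 (mod 10), yet 8 ≡ 8 (mod 10), not 9.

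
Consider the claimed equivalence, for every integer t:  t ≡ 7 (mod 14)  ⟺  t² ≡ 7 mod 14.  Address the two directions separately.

(⟹) Suppose t ≡ 7 (mod 14). Write t = 14j + 7. Then (14j + 7)² = 196j² + 196j + 49 = 14(14j² + 14j + 3) + 7, so t² ≡ 7 (mod 14).

(⟸) Conversely, suppose t² ≡ 7 (mod 14). The only residue r in {0, …, 13} with r² ≡ 7 (mod 14) is r = 7, so t ≡ 7 (mod 14).

Both directions hold; the statement is true.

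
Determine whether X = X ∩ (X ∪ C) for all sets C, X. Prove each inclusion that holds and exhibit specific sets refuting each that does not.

Reverse inclusion. Let x ∈ X ∩ (X ∪ C). Then either x ∈ X and x ∉ C; or x ∈ C ∩ X. In each case x ∈ X, so X ∩ (X ∪ C) ⊆ X.

Forward inclusion. Let x ∈ X. Then either x ∈ X and x ∉ C; or x ∈ C ∩ X. In each case x ∈ X ∩ (X ∪ C), so X ⊆ X ∩ (X ∪ C).

The two sets are equal.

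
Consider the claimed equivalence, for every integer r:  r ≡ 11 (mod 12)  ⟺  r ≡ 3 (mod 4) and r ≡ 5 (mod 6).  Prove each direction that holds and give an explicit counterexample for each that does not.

(⇐) If r ≡ 3 (mod 4) and r ≡ 5 (mod 6), then by the Chinese remainder theorem r ≡ 11 (mod 12). This is exactly r ≡ 11 (mod 12).

(⇒) Suppose r ≡ 11 (mod 12); write r = 12j + 11. Since 4 ∣ 12, reducing mod 4 gives r ≡ 11 ≡ 3 (mod 4); since 6 ∣ 12, reducing mod 6 gives r ≡ 11 ≡ 5 (mod 6).

Both implications hold.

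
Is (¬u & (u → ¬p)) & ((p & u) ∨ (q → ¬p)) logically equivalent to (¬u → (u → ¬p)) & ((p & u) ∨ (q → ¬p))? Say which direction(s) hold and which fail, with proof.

(⇒) Assume the antecedent. If q is true, the antecedent forces (q = T, p = F, u = F), and the consequent holds there. If q is false, the consequent reduces to true regardless of the other variables. Either way the consequent holds.

(⇐) This fails. Under q = F, p = F, u = T, the left side is false but the right side is true.

The forward direction holds; the converse fails.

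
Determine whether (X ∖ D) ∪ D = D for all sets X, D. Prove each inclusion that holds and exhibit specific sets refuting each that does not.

(⊇) Let x ∈ D. Then either x ∈ D and x ∉ X; or x ∈ X ∩ D. In each case x ∈ (X ∖ D) ∪ D, so D ⊆ (X ∖ D) ∪ D.

(⊆) This inclusion fails. Take X = {1}, D = ∅; then 1 ∈ (X ∖ D) ∪ D but 1 ∉ D.

Only the reverse inclusion holds.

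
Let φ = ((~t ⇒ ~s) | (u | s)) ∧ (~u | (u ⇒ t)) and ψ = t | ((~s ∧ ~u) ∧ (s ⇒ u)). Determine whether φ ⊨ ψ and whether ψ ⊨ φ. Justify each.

(⇒) This fails. Under t = F, u = F, s = T, the left side is true but the right side is false.

(⇐) Assume the antecedent. If t is true, the consequent reduces to true regardless of the other variables. If t is false, the antecedent forces (t = F, u = F, s = F), and the consequent holds there. Either way the consequent holds.

Only the converse holds.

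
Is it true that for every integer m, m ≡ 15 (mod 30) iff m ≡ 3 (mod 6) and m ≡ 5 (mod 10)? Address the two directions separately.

Both directions hold.

(→) Suppose m ≡ 15 (mod 30); write m = 30j + 15. Since 6 ∣ 30, reducing mod 6 gives m ≡ 15 ≡ 3 (mod 6); since 10 ∣ 30, reducing mod 10 gives m ≡ 15 ≡ 5 (mod 10).

(←) Conversely, if m ≡ 3 (mod 6) and m ≡ 5 (mod 10), then by the Chinese remainder theorem m ≡ 15 (mod 30). This is exactly m ≡ 15 (mod 30).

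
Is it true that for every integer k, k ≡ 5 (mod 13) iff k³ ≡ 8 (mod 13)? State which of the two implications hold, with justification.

[⇒] Suppose k ≡ 5 (mod 13). Write k = 13j + 5. Then (13j + 5)³ = 2197j³ + 2535j² + 975j + 125 = 13(169j³ + 195j² + 75j + 9) + 8, so k³ ≡ 8 (mod 13).

[⇐] This fails: take k = 2. Then 2³ = 8 ≡ 8 (mod 13), yet 2 ≡ 2 (mod 13), not 5.

Not equivalent: only (⇒) holds.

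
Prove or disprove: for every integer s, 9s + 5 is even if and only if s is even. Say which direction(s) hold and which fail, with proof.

(⟹) This fails: s = 5 gives 9s + 5 = 50, which is even, but 5 is odd, not even.

(⟸) This also fails: s = 4 is even, but 9s + 5 = 41 is odd, not even.

Both directions fail.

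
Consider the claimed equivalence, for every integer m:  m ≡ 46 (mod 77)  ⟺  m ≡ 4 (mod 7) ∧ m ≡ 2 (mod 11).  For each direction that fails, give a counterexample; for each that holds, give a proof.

Both directions hold.

[⇐] If m ≡ 4 (mod 7) and m ≡ 2 (mod 11), then by the Chinese remainder theorem m ≡ 46 (mod 77). This is exactly m ≡ 46 (mod 77).

[⇒] Suppose m ≡ 46 (mod 77); write m = 77j + 46. Since 7 ∣ 77, reducing mod 7 gives m ≡ 46 ≡ 4 (mod 7); since 11 ∣ 77, reducing mod 11 gives m ≡ 46 ≡ 2 (mod 11).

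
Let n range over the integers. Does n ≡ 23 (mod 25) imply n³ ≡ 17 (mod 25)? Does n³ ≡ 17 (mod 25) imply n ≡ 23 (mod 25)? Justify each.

Equivalent; both directions hold.

(⟹) Suppose n ≡ 23 (mod 25). Write n = 25j + 23. Then (25j + 23)³ = 15625j³ + 43125j² + 39675j + 12167 = 25(625j³ + 1725j² + 1587j + 486) + 17, so n³ ≡ 17 (mod 25).

(⟸) Conversely, suppose n³ ≡ 17 (mod 25). The only residue r in {0, …, 24} with r³ ≡ 17 (mod 25) is r = 23, so n ≡ 23 (mod 25).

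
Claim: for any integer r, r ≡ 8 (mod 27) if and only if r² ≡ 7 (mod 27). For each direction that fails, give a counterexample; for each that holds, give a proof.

Forward direction. This fails: take r = 8. Then 8 ≡ 8 (mod 27), but 8² = 64 ≡ 10 (mod 27), not 7.

Converse. This fails: take r = 13. Then 13² = 169 ≡ 7 (mod 27), yet 13 ≡ 13 (mod 27), not 8.

Both directions fail.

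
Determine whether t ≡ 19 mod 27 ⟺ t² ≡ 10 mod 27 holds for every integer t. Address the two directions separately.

Not equivalent: only (⇒) holds.

Forward direction. Suppose t ≡ 19 mod 27. Write t = 27j + 19. Then (27j + 19)² = 729j² + 1026j + 361 = 27(27j² + 38j + 13) + 10, so t² ≡ 10 (mod 27).

Converse. This fails: take t = 8. Then 8² = 64 ≡ 10 (mod 27), yet 8 ≡ 8 (mod 27), not 19.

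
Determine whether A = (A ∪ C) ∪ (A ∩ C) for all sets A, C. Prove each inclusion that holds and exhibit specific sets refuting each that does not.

(⊆) holds; (⊇) fails.

(⊇) This inclusion fails. Take A = ∅, C = {1}; then 1 ∈ (A ∪ C) ∪ (A ∩ C) but 1 ∉ A.

(⊆) Let x ∈ A. Then either x ∈ A and x ∉ C; or x ∈ A ∩ C. In each case x ∈ (A ∪ C) ∪ (A ∩ C), so A ⊆ (A ∪ C) ∪ (A ∩ C).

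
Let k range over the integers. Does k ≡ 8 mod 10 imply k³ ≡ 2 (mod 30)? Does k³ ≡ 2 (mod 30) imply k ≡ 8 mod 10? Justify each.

Only the converse holds.

Forward direction. This fails: take k = 18. Then 18 ≡ 8 (mod 10), but 18³ = 5832 ≡ 12 (mod 30), not 2.

Converse. The residues r modulo 30 with r³ ≡ 2 (mod 30) are exactly {8}, and each is ≡ 8 (mod 10).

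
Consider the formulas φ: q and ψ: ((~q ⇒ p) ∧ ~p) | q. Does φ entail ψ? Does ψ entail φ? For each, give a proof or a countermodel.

The biconditional holds.

(⟹) Assume the antecedent. If p is true, the antecedent forces (p = T, q = T), and ((~q ⇒ p) ∧ ~p) | q holds there. If p is false, the antecedent forces (p = F, q = T), and ((~q ⇒ p) ∧ ~p) | q holds there. Either way ((~q ⇒ p) ∧ ~p) | q holds.

(⟸) Assume the antecedent. If p is true, the antecedent forces (p = T, q = T), and q holds there. If p is false, the antecedent forces (p = F, q = T), and q holds there. Either way q holds.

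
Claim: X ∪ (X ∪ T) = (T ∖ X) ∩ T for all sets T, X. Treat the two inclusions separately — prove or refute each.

Forward inclusion. This inclusion fails. Take T = ∅, X = {1}; then 1 ∈ X ∪ (X ∪ T) but 1 ∉ (T ∖ X) ∩ T.

Reverse inclusion. Let x ∈ (T ∖ X) ∩ T. Then x ∈ T and x ∉ X, from which x ∈ X ∪ (X ∪ T).

(⊆) fails; (⊇) holds.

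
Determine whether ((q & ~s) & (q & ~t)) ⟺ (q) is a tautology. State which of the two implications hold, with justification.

Not equivalent: only (⇒) holds.

(⇐) This fails. Under t = T, s = F, q = T, the left side is false but the right side is true.

(⇒) Assume the antecedent. If t is true, the antecedent cannot hold. If t is false, the antecedent forces (t = F, s = F, q = T), and q holds there. Either way q holds.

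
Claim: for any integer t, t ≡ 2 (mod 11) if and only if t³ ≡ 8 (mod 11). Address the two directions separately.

Forward direction. Suppose t ≡ 2 (mod 11). Write t = 11j + 2. Then (11j + 2)³ = 1331j³ + 726j² + 132j + 8 = 11(121j³ + 66j² + 12j) + 8, so t³ ≡ 8 (mod 11).

Converse. For the converse, argue contrapositively. If t ≢ 2 (mod 11), then t is congruent to one of 0, 1, 3, 4, 5, 6, 7, 8, 9, 10 modulo 11, and these give t³ ≡ 0, 1, 5, 9, 4, 7, 2, 6, 3, 10 respectively — never 8.

Both implications hold.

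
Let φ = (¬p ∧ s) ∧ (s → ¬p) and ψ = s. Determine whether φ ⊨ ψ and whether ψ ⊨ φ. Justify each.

Not equivalent: only (⇒) holds.

Forward direction. Assume the antecedent. If p is true, the antecedent cannot hold. If p is false, the antecedent forces (p = F, s = T), and s holds there. Either way s holds.

Converse. This fails. Under p = T, s = T, the left side is false but the right side is true.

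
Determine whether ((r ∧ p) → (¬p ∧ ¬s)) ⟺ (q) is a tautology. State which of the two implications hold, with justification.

[⇒] This fails. Under r = F, q = F, s = F, p = F, the left side is true but the right side is false.

[⇐] This fails. Under r = T, q = T, s = F, p = T, the left side is false but the right side is true.

Neither implication holds.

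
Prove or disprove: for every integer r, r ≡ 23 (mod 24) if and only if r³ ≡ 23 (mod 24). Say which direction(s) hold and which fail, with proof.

Both directions hold; the statement is true.

[⇒] Suppose r ≡ 23 (mod 24). Write r = 24j + 23. Then (24j + 23)³ = 13824j³ + 39744j² + 38088j + 12167 = 24(576j³ + 1656j² + 1587j + 506) + 23, so r³ ≡ 23 (mod 24).

[⇐] Conversely, suppose r³ ≡ 23 (mod 24). The only residue r in {0, …, 23} with r³ ≡ 23 (mod 24) is r = 23, so r ≡ 23 (mod 24).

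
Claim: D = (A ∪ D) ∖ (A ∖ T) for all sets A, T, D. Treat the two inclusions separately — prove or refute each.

(⊆) This inclusion fails. Take A = {1}, T = ∅, D = {1}; then 1 ∈ D but 1 ∉ (A ∪ D) ∖ (A ∖ T).

(⊇) This inclusion fails. Take A = {1}, T = {1}, D = ∅; then 1 ∈ (A ∪ D) ∖ (A ∖ T) but 1 ∉ D.

Neither inclusion holds.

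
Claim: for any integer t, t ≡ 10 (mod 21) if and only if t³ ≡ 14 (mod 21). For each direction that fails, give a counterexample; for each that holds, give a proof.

[⇒] This fails: take t = 10. Then 10 ≡ 10 (mod 21), but 10³ = 1000 ≡ 13 (mod 21), not 14.

[⇐] This fails: take t = 14. Then 14³ = 2744 ≡ 14 (mod 21), yet 14 ≡ 14 (mod 21), not 10.

Neither implication holds.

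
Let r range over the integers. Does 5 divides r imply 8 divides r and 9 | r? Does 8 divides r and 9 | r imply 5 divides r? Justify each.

(⇒) fails and (⇐) fails.

(⇒) This fails: take r = 5. Certainly 5 ∣ 5, but 8 ∤ 5.

(⇐) This fails: take r = 72. Both 8 ∣ 72 and 9 ∣ 72, yet 72 is not a multiple of 5 (since 72 = 14·5 + 2), so 5 ∤ 72.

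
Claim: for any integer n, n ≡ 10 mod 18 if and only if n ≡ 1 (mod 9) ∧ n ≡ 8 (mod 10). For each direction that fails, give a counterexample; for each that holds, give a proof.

(⇒) fails; (⇐) holds.

(→) This fails: n = 64 gives 64 ≡ 10 (mod 18) but 64 ≡ 4 (mod 10), so the conjunction on the right does not hold.

(←) Conversely, if n ≡ 1 (mod 9) and n ≡ 8 (mod 10), then by the Chinese remainder theorem n ≡ 28 (mod 90). Since 28 ≡ 10 (mod 18) and 18 ∣ 90, we get n ≡ 10 (mod 18).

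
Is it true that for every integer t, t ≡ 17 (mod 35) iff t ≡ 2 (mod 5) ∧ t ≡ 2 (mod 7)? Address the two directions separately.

(→) This fails: t = 17 gives 17 ≡ 17 (mod 35) but 17 ≡ 3 (mod 7), so the conjunction on the right does not hold.

(←) This fails: t = 2 satisfies both congruences on the right (2 ≡ 2 mod 5 and 2 ≡ 2 mod 7) yet 2 ≡ 2 (mod 35), not 17.

Neither direction holds.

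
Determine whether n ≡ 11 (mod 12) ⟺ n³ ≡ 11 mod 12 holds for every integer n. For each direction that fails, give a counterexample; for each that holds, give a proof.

[⇒] Suppose n ≡ 11 (mod 12). Write n = 12j + 11. Then (12j + 11)³ = 1728j³ + 4752j² + 4356j + 1331 = 12(144j³ + 396j² + 363j + 110) + 11, so n³ ≡ 11 (mod 12).

[⇐] For the converse, argue contrapositively. If n ≢ 11 (mod 12), then n is congruent to one of 0, 1, 2, 3, 4, 5, 6, 7, 8, 9, 10 modulo 12, and these give n³ ≡ 0, 1, 8, 3, 4, 5, 0, 7, 8, 9, 4 respectively — never 11.

Both directions hold; the statement is true.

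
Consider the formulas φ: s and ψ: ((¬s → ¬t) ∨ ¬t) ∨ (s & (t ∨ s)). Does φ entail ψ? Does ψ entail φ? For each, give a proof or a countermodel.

Only the forward implication holds.

(⇐) This fails. Under s = F, t = F, the left side is false but the right side is true.

(⇒) Assume the antecedent. If s is true, the consequent reduces to true regardless of the other variables. If s is false, the antecedent cannot hold. Either way the consequent holds.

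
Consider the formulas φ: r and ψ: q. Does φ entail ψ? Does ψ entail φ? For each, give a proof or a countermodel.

(→) This fails. Under r = T, q = F, the left side is true but the right side is false.

(←) This fails. Under r = F, q = T, the left side is false but the right side is true.

(⇒) fails and (⇐) fails.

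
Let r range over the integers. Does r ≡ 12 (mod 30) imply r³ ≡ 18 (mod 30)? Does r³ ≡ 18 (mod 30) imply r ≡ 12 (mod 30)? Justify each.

Both implications hold.

(←) Suppose r³ ≡ 18 (mod 30). The only residue r in {0, …, 29} with r³ ≡ 18 (mod 30) is r = 12, so r ≡ 12 (mod 30).

(→) Suppose r ≡ 12 (mod 30). Write r = 30j + 12. Then (30j + 12)³ = 27000j³ + 32400j² + 12960j + 1728 = 30(900j³ + 1080j² + 432j + 57) + 18, so r³ ≡ 18 (mod 30).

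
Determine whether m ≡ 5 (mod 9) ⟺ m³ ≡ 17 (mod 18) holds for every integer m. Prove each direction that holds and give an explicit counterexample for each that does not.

(⇒) fails and (⇐) fails.

[⇒] This fails: take m = 14. Then 14 ≡ 5 (mod 9), but 14³ = 2744 ≡ 8 (mod 18), not 17.

[⇐] This fails: take m = 11. Then 11³ = 1331 ≡ 17 (mod 18), yet 11 ≡ 2 (mod 9), not 5.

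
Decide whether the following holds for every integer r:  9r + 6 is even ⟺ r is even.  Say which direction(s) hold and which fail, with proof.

Forward direction. Suppose 9r + 6 is even. Since 9 is odd, 9r and r have the same parity, so 9r + 6 ≡ r + 6 (mod 2). As 6 is even, 9r + 6 is even exactly when r is even. Thus r is even.

Converse. Suppose r is even; write r = 2j. Then 9r + 6 = 9·(2j) + 6 = 2·9j + 6, which is even.

Both directions hold.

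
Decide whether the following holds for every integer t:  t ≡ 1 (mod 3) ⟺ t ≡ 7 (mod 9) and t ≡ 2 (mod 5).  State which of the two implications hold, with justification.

Only the converse holds.

[⇒] This fails: t = 1 gives 1 ≡ 1 (mod 3) but 1 ≡ 1 (mod 9), so the conjunction on the right does not hold.

[⇐] Conversely, if t ≡ 7 (mod 9) and t ≡ 2 (mod 5), then by the Chinese remainder theorem t ≡ 7 (mod 45). Since 7 ≡ 1 (mod 3) and 3 ∣ 45, we get t ≡ 1 (mod 3).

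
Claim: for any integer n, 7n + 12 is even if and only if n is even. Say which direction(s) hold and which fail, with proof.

(⟹) Suppose 7n + 12 is even. Since 7 is odd, 7n and n have the same parity, so 7n + 12 ≡ n + 12 (mod 2). As 12 is even, 7n + 12 is even exactly when n is even. Thus n is even.

(⟸) Conversely, suppose n is even; write n = 2j. Then 7n + 12 = 7·(2j) + 12 = 2·7j + 12, which is even.

Equivalent; both directions hold.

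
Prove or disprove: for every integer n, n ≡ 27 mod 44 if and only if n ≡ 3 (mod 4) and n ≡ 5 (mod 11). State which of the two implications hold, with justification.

Forward direction. Suppose n ≡ 27 (mod 44); write n = 44j + 27. Since 4 ∣ 44, reducing mod 4 gives n ≡ 27 ≡ 3 (mod 4); since 11 ∣ 44, reducing mod 11 gives n ≡ 27 ≡ 5 (mod 11).

Converse. If n ≡ 3 (mod 4) and n ≡ 5 (mod 11), then by the Chinese remainder theorem n ≡ 27 (mod 44). This is exactly n ≡ 27 (mod 44).

Both implications hold.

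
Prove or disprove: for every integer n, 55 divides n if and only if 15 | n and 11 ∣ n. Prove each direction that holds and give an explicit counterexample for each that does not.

[⇒] This fails: take n = 55. Certainly 55 ∣ 55, but 15 ∤ 55.

[⇐] Suppose 15 ∣ n and 11 ∣ n. Any common multiple of 15 and 11 is a multiple of their lcm; here gcd(15, 11) = 1, so lcm(15, 11) = 15·11 = 165, so 165 ∣ n. Since 55 ∣ 165, it follows that 55 ∣ n.

The forward direction fails; the converse holds.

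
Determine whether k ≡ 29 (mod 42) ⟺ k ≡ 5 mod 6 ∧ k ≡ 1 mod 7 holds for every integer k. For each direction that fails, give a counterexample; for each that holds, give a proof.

Equivalent; both directions hold.

(⇒) Suppose k ≡ 29 (mod 42); write k = 42j + 29. Since 6 ∣ 42, reducing mod 6 gives k ≡ 29 ≡ 5 (mod 6); since 7 ∣ 42, reducing mod 7 gives k ≡ 29 ≡ 1 (mod 7).

(⇐) Conversely, if k ≡ 5 (mod 6) and k ≡ 1 (mod 7), then by the Chinese remainder theorem k ≡ 29 (mod 42). This is exactly k ≡ 29 (mod 42).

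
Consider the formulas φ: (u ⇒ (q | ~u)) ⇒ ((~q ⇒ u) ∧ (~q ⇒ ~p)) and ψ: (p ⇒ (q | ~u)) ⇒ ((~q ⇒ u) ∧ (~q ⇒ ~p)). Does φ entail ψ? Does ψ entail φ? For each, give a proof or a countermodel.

(⇒) Assume the antecedent. If u is true, the consequent reduces to true regardless of the other variables. If u is false, the antecedent forces (u = F, q = T, p = F) or (u = F, q = T, p = T), and the consequent holds there. Either way the consequent holds.

(⇐) Assume the antecedent. If u is true, the consequent reduces to true regardless of the other variables. If u is false, the antecedent forces (u = F, q = T, p = F) or (u = F, q = T, p = T), and the consequent holds there. Either way the consequent holds.

The biconditional holds.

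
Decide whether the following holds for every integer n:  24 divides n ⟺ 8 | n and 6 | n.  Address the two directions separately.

(⇒) If 24 ∣ n, write n = 24q. Since 24 = 3·8, n = 8·(3q), so 8 ∣ n; and since 24 = 4·6, n = 6·(4q), so 6 ∣ n.

(⇐) Suppose 8 ∣ n and 6 ∣ n. Any common multiple of 8 and 6 is a multiple of their lcm; here lcm(8, 6) = 8·6/gcd(8, 6) = 48/2 = 24, so 24 ∣ n.

Both directions hold.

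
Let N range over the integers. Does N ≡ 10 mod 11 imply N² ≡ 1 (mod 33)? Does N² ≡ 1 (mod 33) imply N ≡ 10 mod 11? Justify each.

(⇒) This fails: take N = 21. Then 21 ≡ 10 (mod 11), but 21² = 441 ≡ 12 (mod 33), not 1.

(⇐) This fails: take N = 1. Then 1² = 1 ≡ 1 (mod 33), yet 1 ≡ 1 (mod 11), not 10.

Both directions fail.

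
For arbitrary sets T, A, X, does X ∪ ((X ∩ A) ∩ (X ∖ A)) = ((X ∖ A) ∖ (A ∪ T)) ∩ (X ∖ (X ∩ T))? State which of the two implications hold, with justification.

(⟹) This inclusion fails. Take T = {1}, A = ∅, X = {1}; then 1 ∈ X ∪ ((X ∩ A) ∩ (X ∖ A)) but 1 ∉ ((X ∖ A) ∖ (A ∪ T)) ∩ (X ∖ (X ∩ T)).

(⟸) Let x ∈ ((X ∖ A) ∖ (A ∪ T)) ∩ (X ∖ (X ∩ T)). Then x ∈ X and x ∉ T, A, from which x ∈ X ∪ ((X ∩ A) ∩ (X ∖ A)).

(⊆) fails; (⊇) holds.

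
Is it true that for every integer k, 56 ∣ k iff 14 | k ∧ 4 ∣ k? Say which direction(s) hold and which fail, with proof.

Not equivalent: only (⇒) holds.

(⇒) If 56 ∣ k, write k = 56q. Since 56 = 4·14, k = 14·(4q), so 14 ∣ k; and since 56 = 14·4, k = 4·(14q), so 4 ∣ k.

(⇐) This fails: take k = 28. Both 14 ∣ 28 and 4 ∣ 28, yet 28 is not a multiple of 56 (since 28 = 0·56 + 28), so 56 ∤ 28.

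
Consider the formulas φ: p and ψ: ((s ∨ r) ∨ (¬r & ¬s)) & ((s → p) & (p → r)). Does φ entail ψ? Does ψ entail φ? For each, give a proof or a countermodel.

(⇒) This fails. Under s = F, p = T, r = F, the left side is true but the right side is false.

(⇐) This fails. Under s = F, p = F, r = F, the left side is false but the right side is true.

Both directions fail.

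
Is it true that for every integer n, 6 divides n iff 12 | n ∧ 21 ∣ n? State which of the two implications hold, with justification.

Only the reverse direction holds.

(←) Suppose 12 ∣ n and 21 ∣ n. Any common multiple of 12 and 21 is a multiple of their lcm; here lcm(12, 21) = 12·21/gcd(12, 21) = 252/3 = 84, so 84 ∣ n. Since 6 ∣ 84, it follows that 6 ∣ n.

(→) This fails: take n = 6. Certainly 6 ∣ 6, but 12 ∤ 6.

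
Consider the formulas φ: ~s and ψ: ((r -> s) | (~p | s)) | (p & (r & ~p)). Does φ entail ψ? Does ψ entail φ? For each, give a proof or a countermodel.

Neither implication holds.

Forward direction. This fails. Under r = T, p = T, s = F, the left side is true but the right side is false.

Converse. This fails. Under r = F, p = F, s = T, the left side is false but the right side is true.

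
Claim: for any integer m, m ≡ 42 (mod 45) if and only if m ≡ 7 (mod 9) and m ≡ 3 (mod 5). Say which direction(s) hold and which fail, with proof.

Neither implication holds.

(⇒) This fails: m = 42 gives 42 ≡ 42 (mod 45) but 42 ≡ 6 (mod 9), so the conjunction on the right does not hold.

(⇐) This fails: m = 43 satisfies both congruences on the right (43 ≡ 7 mod 9 and 43 ≡ 3 mod 5) yet 43 ≡ 43 (mod 45), not 42.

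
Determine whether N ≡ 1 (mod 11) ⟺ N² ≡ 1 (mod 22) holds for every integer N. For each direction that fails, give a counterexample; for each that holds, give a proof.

Both directions fail.

(⇒) This fails: take N = 12. Then 12 ≡ 1 (mod 11), but 12² = 144 ≡ 12 (mod 22), not 1.

(⇐) This fails: take N = 21. Then 21² = 441 ≡ 1 (mod 22), yet 21 ≡ 10 (mod 11), not 1.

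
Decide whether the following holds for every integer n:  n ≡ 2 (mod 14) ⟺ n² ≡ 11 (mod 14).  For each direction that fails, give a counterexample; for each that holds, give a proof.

Neither direction holds.

(⟹) This fails: take n = 2. Then 2 ≡ 2 (mod 14), but 2² = 4 ≡ 4 (mod 14), not 11.

(⟸) This fails: take n = 5. Then 5² = 25 ≡ 11 (mod 14), yet 5 ≡ 5 (mod 14), not 2.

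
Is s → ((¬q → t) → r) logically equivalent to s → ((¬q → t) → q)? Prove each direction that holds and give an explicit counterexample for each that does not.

(⟹) This fails. Under t = T, q = F, r = T, s = T, the left side is true but the right side is false.

(⟸) This fails. Under t = F, q = T, r = F, s = T, the left side is false but the right side is true.

Neither implication holds.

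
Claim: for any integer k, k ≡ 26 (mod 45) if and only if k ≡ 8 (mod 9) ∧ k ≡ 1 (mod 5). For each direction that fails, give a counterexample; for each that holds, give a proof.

[⇐] If k ≡ 8 (mod 9) and k ≡ 1 (mod 5), then by the Chinese remainder theorem k ≡ 26 (mod 45). This is exactly k ≡ 26 (mod 45).

[⇒] Suppose k ≡ 26 (mod 45); write k = 45j + 26. Since 9 ∣ 45, reducing mod 9 gives k ≡ 26 ≡ 8 (mod 9); since 5 ∣ 45, reducing mod 5 gives k ≡ 26 ≡ 1 (mod 5).

Both directions hold; the statement is true.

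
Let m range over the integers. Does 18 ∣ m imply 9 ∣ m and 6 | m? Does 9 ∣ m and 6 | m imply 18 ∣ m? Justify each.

Both directions hold; the statement is true.

(⇒) If 18 ∣ m, write m = 18q. Since 18 = 2·9, m = 9·(2q), so 9 ∣ m; and since 18 = 3·6, m = 6·(3q), so 6 ∣ m.

(⇐) Suppose 9 ∣ m and 6 ∣ m. Any common multiple of 9 and 6 is a multiple of their lcm; here lcm(9, 6) = 9·6/gcd(9, 6) = 54/3 = 18, so 18 ∣ m.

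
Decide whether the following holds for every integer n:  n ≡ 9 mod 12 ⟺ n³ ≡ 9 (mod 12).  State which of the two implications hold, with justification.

Both implications hold.

[⇒] Suppose n ≡ 9 mod 12. Write n = 12j + 9. Then (12j + 9)³ = 1728j³ + 3888j² + 2916j + 729 = 12(144j³ + 324j² + 243j + 60) + 9, so n³ ≡ 9 (mod 12).

[⇐] Conversely, suppose n³ ≡ 9 (mod 12). The only residue r in {0, …, 11} with r³ ≡ 9 (mod 12) is r = 9, so n ≡ 9 (mod 12).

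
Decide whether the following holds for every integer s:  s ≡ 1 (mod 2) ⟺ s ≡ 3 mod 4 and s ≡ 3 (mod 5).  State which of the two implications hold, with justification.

(⟸) If s ≡ 3 (mod 4) and s ≡ 3 (mod 5), then by the Chinese remainder theorem s ≡ 3 (mod 20). Since 3 ≡ 1 (mod 2) and 2 ∣ 20, we get s ≡ 1 (mod 2).

(⟹) This fails: s = 1 gives 1 ≡ 1 (mod 2) but 1 ≡ 1 (mod 4), so the conjunction on the right does not hold.

Not equivalent: only (⇐) holds.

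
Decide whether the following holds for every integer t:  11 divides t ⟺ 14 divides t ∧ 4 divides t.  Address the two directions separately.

Forward direction. This fails: take t = 11. Certainly 11 ∣ 11, but 14 ∤ 11.

Converse. This fails: take t = 28. Both 14 ∣ 28 and 4 ∣ 28, yet 28 is not a multiple of 11 (since 28 = 2·11 + 6), so 11 ∤ 28.

Neither direction holds.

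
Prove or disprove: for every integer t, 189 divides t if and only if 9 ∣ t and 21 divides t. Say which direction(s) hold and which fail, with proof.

Only the forward direction holds.

[⇐] This fails: take t = 63. Both 9 ∣ 63 and 21 ∣ 63, yet 63 is not a multiple of 189 (since 63 = 0·189 + 63), so 189 ∤ 63.

[⇒] If 189 ∣ t, write t = 189q. Since 189 = 21·9, t = 9·(21q), so 9 ∣ t; and since 189 = 9·21, t = 21·(9q), so 21 ∣ t.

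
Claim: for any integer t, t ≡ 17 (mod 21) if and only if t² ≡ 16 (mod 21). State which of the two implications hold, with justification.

(⇒) holds; (⇐) fails.

(→) Suppose t ≡ 17 (mod 21). Write t = 21j + 17. Then (21j + 17)² = 441j² + 714j + 289 = 21(21j² + 34j + 13) + 16, so t² ≡ 16 (mod 21).

(←) This fails: take t = 4. Then 4² = 16 ≡ 16 (mod 21), yet 4 ≡ 4 (mod 21), not 17.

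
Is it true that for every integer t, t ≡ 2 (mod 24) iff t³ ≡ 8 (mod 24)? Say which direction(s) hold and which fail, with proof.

The forward direction holds; the converse fails.

Forward direction. Suppose t ≡ 2 (mod 24). Write t = 24j + 2. Then (24j + 2)³ = 13824j³ + 3456j² + 288j + 8 = 24(576j³ + 144j² + 12j) + 8, so t³ ≡ 8 (mod 24).

Converse. This fails: take t = 8. Then 8³ = 512 ≡ 8 (mod 24), yet 8 ≡ 8 (mod 24), not 2.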